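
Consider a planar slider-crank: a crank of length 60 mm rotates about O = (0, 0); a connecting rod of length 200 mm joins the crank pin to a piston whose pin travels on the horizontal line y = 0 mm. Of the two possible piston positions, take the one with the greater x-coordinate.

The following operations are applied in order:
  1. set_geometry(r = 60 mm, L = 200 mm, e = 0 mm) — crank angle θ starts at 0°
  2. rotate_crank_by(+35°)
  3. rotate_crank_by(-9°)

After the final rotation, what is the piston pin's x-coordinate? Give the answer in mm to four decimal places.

252.1906

set_geometry: r = 60 mm, L = 200 mm, e = 0 mm; θ ← 0°
rotate_crank_by(+35°): θ ← 0° +35° = 35°
rotate_crank_by(-9°): θ ← 35° -9° = 26°
crank pin P = (r cos θ, r sin θ) = (53.927643, 26.302269)
h = r sin θ − e = 26.302269 − 0 = 26.302269
x = r cos θ + √(L² − h²) = 53.927643 + √(40000.0 − 691.8093) = 53.927643 + 198.262933 = 252.190576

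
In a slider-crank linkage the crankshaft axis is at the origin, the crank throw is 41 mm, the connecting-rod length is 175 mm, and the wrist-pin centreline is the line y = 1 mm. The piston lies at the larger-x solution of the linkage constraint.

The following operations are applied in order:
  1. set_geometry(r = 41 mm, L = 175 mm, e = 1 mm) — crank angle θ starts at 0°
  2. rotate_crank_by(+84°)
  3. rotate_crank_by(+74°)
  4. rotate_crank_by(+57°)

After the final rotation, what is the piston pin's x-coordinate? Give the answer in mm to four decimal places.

139.6889

set_geometry: r = 41 mm, L = 175 mm, e = 1 mm; θ ← 0°
rotate_crank_by(+84°): θ ← 0° +84° = 84°
rotate_crank_by(+74°): θ ← 84° +74° = 158°
rotate_crank_by(+57°): θ ← 158° +57° = 215°
crank pin P = (r cos θ, r sin θ) = (-33.585234, -23.516634)
h = r sin θ − e = -23.516634 − 1 = -24.516634
x = r cos θ + √(L² − h²) = -33.585234 + √(30625.0 − 601.0653) = -33.585234 + 173.274160 = 139.688927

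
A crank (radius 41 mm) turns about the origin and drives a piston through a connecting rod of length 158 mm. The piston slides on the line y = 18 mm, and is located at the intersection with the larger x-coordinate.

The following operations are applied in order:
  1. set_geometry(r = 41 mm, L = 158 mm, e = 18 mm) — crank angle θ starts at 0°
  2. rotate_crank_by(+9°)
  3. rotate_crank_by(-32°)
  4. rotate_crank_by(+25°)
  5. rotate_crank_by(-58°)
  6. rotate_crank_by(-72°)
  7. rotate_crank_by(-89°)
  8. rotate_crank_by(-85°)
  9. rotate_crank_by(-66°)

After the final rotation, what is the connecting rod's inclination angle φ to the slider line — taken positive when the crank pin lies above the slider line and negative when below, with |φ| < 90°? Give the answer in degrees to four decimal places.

-8.6292

set_geometry: r = 41 mm, L = 158 mm, e = 18 mm; θ ← 0°
rotate_crank_by(+9°): θ ← 0° +9° = 9°
rotate_crank_by(-32°): θ ← 9° -32° = -23°
rotate_crank_by(+25°): θ ← -23° +25° = 2°
rotate_crank_by(-58°): θ ← 2° -58° = -56°
rotate_crank_by(-72°): θ ← -56° -72° = -128°
rotate_crank_by(-89°): θ ← -128° -89° = -217°
rotate_crank_by(-85°): θ ← -217° -85° = -302°
rotate_crank_by(-66°): θ ← -302° -66° = -368°
crank pin P = (r cos θ, r sin θ) = (40.600991, -5.706097)
h = r sin θ − e = -5.706097 − 18 = -23.706097
sin φ = h / L = -23.706097 / 158 = -0.15003859
φ = arcsin(-0.15003859) = -8.629163°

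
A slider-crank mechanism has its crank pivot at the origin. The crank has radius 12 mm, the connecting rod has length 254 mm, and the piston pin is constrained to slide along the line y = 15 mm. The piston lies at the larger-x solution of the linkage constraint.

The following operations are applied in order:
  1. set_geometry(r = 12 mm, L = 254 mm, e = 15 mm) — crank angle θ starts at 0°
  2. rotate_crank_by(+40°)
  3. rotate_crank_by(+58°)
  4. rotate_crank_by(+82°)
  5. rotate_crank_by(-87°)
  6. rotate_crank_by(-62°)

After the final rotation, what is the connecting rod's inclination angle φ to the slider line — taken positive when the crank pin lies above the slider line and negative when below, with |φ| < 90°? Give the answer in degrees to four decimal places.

set_geometry: r = 12 mm, L = 254 mm, e = 15 mm; θ ← 0°
rotate_crank_by(+40°): θ ← 0° +40° = 40°
rotate_crank_by(+58°): θ ← 40° +58° = 98°
rotate_crank_by(+82°): θ ← 98° +82° = 180°
rotate_crank_by(-87°): θ ← 180° -87° = 93°
rotate_crank_by(-62°): θ ← 93° -62° = 31°
crank pin P = (r cos θ, r sin θ) = (10.286008, 6.180457)
h = r sin θ − e = 6.180457 − 15 = -8.819543
sin φ = h / L = -8.819543 / 254 = -0.03472261
φ = arcsin(-0.03472261) = -1.989859°

-1.9899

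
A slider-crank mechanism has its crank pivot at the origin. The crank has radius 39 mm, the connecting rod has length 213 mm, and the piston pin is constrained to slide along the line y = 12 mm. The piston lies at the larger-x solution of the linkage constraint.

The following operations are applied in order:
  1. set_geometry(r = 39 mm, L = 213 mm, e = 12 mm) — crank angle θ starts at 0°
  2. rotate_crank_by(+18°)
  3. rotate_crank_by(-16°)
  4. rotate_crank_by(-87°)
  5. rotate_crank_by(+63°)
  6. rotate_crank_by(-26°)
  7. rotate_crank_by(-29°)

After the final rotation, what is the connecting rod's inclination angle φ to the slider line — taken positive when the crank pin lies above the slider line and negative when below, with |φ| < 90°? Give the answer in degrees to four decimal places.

-13.5765

set_geometry: r = 39 mm, L = 213 mm, e = 12 mm; θ ← 0°
rotate_crank_by(+18°): θ ← 0° +18° = 18°
rotate_crank_by(-16°): θ ← 18° -16° = 2°
rotate_crank_by(-87°): θ ← 2° -87° = -85°
rotate_crank_by(+63°): θ ← -85° +63° = -22°
rotate_crank_by(-26°): θ ← -22° -26° = -48°
rotate_crank_by(-29°): θ ← -48° -29° = -77°
crank pin P = (r cos θ, r sin θ) = (8.773091, -38.000433)
h = r sin θ − e = -38.000433 − 12 = -50.000433
sin φ = h / L = -50.000433 / 213 = -0.23474381
φ = arcsin(-0.23474381) = -13.576522°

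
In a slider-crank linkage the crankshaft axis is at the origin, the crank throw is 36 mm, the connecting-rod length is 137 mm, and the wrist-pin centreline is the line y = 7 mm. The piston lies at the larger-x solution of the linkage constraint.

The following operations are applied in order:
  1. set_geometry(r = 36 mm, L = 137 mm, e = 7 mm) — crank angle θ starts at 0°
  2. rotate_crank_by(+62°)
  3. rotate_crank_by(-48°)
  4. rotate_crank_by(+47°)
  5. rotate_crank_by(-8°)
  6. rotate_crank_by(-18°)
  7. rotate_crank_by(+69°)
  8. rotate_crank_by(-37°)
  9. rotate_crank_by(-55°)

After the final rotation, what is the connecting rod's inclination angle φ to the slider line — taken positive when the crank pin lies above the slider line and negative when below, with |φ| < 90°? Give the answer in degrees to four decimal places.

0.2028

set_geometry: r = 36 mm, L = 137 mm, e = 7 mm; θ ← 0°
rotate_crank_by(+62°): θ ← 0° +62° = 62°
rotate_crank_by(-48°): θ ← 62° -48° = 14°
rotate_crank_by(+47°): θ ← 14° +47° = 61°
rotate_crank_by(-8°): θ ← 61° -8° = 53°
rotate_crank_by(-18°): θ ← 53° -18° = 35°
rotate_crank_by(+69°): θ ← 35° +69° = 104°
rotate_crank_by(-37°): θ ← 104° -37° = 67°
rotate_crank_by(-55°): θ ← 67° -55° = 12°
crank pin P = (r cos θ, r sin θ) = (35.213314, 7.484821)
h = r sin θ − e = 7.484821 − 7 = 0.484821
sin φ = h / L = 0.484821 / 137 = 0.00353884
φ = arcsin(0.00353884) = 0.202761°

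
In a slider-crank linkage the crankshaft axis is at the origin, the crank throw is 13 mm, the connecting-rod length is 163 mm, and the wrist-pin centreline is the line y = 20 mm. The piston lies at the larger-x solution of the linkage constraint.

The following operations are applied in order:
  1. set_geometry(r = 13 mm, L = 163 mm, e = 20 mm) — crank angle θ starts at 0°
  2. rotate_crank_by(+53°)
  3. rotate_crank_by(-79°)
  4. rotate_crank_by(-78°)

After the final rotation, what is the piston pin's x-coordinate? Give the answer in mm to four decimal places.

set_geometry: r = 13 mm, L = 163 mm, e = 20 mm; θ ← 0°
rotate_crank_by(+53°): θ ← 0° +53° = 53°
rotate_crank_by(-79°): θ ← 53° -79° = -26°
rotate_crank_by(-78°): θ ← -26° -78° = -104°
crank pin P = (r cos θ, r sin θ) = (-3.144985, -12.613844)
h = r sin θ − e = -12.613844 − 20 = -32.613844
x = r cos θ + √(L² − h²) = -3.144985 + √(26569.0 − 1063.6628) = -3.144985 + 159.703905 = 156.558920

156.5589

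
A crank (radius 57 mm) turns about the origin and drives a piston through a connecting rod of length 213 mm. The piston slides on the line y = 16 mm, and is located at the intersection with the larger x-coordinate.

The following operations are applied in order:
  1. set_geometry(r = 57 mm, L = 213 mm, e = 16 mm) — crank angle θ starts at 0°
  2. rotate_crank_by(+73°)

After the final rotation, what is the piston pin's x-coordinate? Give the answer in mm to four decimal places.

set_geometry: r = 57 mm, L = 213 mm, e = 16 mm; θ ← 0°
rotate_crank_by(+73°): θ ← 0° +73° = 73°
crank pin P = (r cos θ, r sin θ) = (16.665187, 54.509371)
h = r sin θ − e = 54.509371 − 16 = 38.509371
x = r cos θ + √(L² − h²) = 16.665187 + √(45369.0 − 1482.9717) = 16.665187 + 209.489924 = 226.155111

226.1551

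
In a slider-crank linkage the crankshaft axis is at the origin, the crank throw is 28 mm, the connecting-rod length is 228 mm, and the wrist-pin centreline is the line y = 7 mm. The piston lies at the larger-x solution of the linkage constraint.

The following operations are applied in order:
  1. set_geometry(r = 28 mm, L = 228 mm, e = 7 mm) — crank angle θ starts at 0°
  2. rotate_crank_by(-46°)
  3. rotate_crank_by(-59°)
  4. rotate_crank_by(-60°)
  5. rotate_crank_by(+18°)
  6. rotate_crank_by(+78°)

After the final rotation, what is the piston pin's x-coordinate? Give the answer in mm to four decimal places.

235.6129

set_geometry: r = 28 mm, L = 228 mm, e = 7 mm; θ ← 0°
rotate_crank_by(-46°): θ ← 0° -46° = -46°
rotate_crank_by(-59°): θ ← -46° -59° = -105°
rotate_crank_by(-60°): θ ← -105° -60° = -165°
rotate_crank_by(+18°): θ ← -165° +18° = -147°
rotate_crank_by(+78°): θ ← -147° +78° = -69°
crank pin P = (r cos θ, r sin θ) = (10.034303, -26.140252)
h = r sin θ − e = -26.140252 − 7 = -33.140252
x = r cos θ + √(L² − h²) = 10.034303 + √(51984.0 − 1098.2763) = 10.034303 + 225.578642 = 235.612945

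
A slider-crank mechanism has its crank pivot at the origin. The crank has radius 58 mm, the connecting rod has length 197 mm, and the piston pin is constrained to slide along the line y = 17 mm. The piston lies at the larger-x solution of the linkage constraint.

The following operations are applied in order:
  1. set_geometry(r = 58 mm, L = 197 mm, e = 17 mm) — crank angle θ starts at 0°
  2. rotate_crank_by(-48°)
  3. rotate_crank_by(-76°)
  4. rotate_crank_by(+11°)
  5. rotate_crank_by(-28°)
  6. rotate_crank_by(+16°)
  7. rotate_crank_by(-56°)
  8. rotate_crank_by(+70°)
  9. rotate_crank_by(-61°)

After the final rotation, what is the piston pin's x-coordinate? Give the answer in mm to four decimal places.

set_geometry: r = 58 mm, L = 197 mm, e = 17 mm; θ ← 0°
rotate_crank_by(-48°): θ ← 0° -48° = -48°
rotate_crank_by(-76°): θ ← -48° -76° = -124°
rotate_crank_by(+11°): θ ← -124° +11° = -113°
rotate_crank_by(-28°): θ ← -113° -28° = -141°
rotate_crank_by(+16°): θ ← -141° +16° = -125°
rotate_crank_by(-56°): θ ← -125° -56° = -181°
rotate_crank_by(+70°): θ ← -181° +70° = -111°
rotate_crank_by(-61°): θ ← -111° -61° = -172°
crank pin P = (r cos θ, r sin θ) = (-57.435548, -8.072040)
h = r sin θ − e = -8.072040 − 17 = -25.072040
x = r cos θ + √(L² − h²) = -57.435548 + √(38809.0 − 628.6072) = -57.435548 + 195.398037 = 137.962489

137.9625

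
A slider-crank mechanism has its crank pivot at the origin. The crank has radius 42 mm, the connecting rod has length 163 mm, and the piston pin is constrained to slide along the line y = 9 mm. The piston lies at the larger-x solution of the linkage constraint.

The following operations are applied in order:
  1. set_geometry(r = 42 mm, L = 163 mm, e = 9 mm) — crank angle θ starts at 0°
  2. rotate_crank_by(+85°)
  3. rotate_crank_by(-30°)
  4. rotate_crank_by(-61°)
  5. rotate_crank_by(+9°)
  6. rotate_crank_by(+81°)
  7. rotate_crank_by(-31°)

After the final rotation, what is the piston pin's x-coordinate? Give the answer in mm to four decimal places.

186.4180

set_geometry: r = 42 mm, L = 163 mm, e = 9 mm; θ ← 0°
rotate_crank_by(+85°): θ ← 0° +85° = 85°
rotate_crank_by(-30°): θ ← 85° -30° = 55°
rotate_crank_by(-61°): θ ← 55° -61° = -6°
rotate_crank_by(+9°): θ ← -6° +9° = 3°
rotate_crank_by(+81°): θ ← 3° +81° = 84°
rotate_crank_by(-31°): θ ← 84° -31° = 53°
crank pin P = (r cos θ, r sin θ) = (25.276231, 33.542691)
h = r sin θ − e = 33.542691 − 9 = 24.542691
x = r cos θ + √(L² − h²) = 25.276231 + √(26569.0 − 602.3437) = 25.276231 + 161.141727 = 186.417958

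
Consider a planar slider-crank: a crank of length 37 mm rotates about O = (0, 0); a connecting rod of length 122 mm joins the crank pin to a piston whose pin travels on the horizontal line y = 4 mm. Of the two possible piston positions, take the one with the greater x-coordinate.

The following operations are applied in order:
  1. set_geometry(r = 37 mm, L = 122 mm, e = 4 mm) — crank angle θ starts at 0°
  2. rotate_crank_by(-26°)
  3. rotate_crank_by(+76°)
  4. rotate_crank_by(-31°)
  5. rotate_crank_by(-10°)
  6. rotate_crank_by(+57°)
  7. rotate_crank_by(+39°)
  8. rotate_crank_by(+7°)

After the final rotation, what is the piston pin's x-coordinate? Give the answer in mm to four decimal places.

104.3155

set_geometry: r = 37 mm, L = 122 mm, e = 4 mm; θ ← 0°
rotate_crank_by(-26°): θ ← 0° -26° = -26°
rotate_crank_by(+76°): θ ← -26° +76° = 50°
rotate_crank_by(-31°): θ ← 50° -31° = 19°
rotate_crank_by(-10°): θ ← 19° -10° = 9°
rotate_crank_by(+57°): θ ← 9° +57° = 66°
rotate_crank_by(+39°): θ ← 66° +39° = 105°
rotate_crank_by(+7°): θ ← 105° +7° = 112°
crank pin P = (r cos θ, r sin θ) = (-13.860444, 34.305803)
h = r sin θ − e = 34.305803 − 4 = 30.305803
x = r cos θ + √(L² − h²) = -13.860444 + √(14884.0 − 918.4417) = -13.860444 + 118.175963 = 104.315519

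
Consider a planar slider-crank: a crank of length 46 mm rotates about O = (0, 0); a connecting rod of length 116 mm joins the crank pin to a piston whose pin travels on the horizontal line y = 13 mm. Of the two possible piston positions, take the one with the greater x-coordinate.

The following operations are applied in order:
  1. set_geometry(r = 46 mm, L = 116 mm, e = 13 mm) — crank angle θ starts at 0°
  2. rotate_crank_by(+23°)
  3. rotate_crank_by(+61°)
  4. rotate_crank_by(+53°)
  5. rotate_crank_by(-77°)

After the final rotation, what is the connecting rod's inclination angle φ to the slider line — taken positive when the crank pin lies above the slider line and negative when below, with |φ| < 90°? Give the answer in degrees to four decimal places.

set_geometry: r = 46 mm, L = 116 mm, e = 13 mm; θ ← 0°
rotate_crank_by(+23°): θ ← 0° +23° = 23°
rotate_crank_by(+61°): θ ← 23° +61° = 84°
rotate_crank_by(+53°): θ ← 84° +53° = 137°
rotate_crank_by(-77°): θ ← 137° -77° = 60°
crank pin P = (r cos θ, r sin θ) = (23.000000, 39.837169)
h = r sin θ − e = 39.837169 − 13 = 26.837169
sin φ = h / L = 26.837169 / 116 = 0.23135490
φ = arcsin(0.23135490) = 13.376854°

13.3769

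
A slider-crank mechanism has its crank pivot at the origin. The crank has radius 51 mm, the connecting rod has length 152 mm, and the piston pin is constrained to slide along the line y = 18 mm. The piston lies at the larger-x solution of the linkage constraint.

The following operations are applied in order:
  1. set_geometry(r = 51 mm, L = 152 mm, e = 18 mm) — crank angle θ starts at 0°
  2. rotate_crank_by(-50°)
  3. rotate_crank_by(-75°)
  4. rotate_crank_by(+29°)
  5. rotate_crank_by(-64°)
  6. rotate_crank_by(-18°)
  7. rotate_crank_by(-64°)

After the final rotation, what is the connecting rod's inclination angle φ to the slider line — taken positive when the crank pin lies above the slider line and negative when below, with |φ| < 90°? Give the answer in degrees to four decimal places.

set_geometry: r = 51 mm, L = 152 mm, e = 18 mm; θ ← 0°
rotate_crank_by(-50°): θ ← 0° -50° = -50°
rotate_crank_by(-75°): θ ← -50° -75° = -125°
rotate_crank_by(+29°): θ ← -125° +29° = -96°
rotate_crank_by(-64°): θ ← -96° -64° = -160°
rotate_crank_by(-18°): θ ← -160° -18° = -178°
rotate_crank_by(-64°): θ ← -178° -64° = -242°
crank pin P = (r cos θ, r sin θ) = (-23.943050, 45.030327)
h = r sin θ − e = 45.030327 − 18 = 27.030327
sin φ = h / L = 27.030327 / 152 = 0.17783110
φ = arcsin(0.17783110) = 10.243453°

10.2435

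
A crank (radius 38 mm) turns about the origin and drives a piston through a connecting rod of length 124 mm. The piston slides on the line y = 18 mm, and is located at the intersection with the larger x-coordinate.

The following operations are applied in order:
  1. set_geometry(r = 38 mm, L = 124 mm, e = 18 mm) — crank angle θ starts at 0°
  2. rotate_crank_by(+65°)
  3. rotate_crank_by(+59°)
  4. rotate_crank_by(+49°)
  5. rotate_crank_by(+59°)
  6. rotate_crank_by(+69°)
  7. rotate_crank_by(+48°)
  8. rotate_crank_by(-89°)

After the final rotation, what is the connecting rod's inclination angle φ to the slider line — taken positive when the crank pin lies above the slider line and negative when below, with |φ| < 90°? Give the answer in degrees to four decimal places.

set_geometry: r = 38 mm, L = 124 mm, e = 18 mm; θ ← 0°
rotate_crank_by(+65°): θ ← 0° +65° = 65°
rotate_crank_by(+59°): θ ← 65° +59° = 124°
rotate_crank_by(+49°): θ ← 124° +49° = 173°
rotate_crank_by(+59°): θ ← 173° +59° = 232°
rotate_crank_by(+69°): θ ← 232° +69° = 301°
rotate_crank_by(+48°): θ ← 301° +48° = 349°
rotate_crank_by(-89°): θ ← 349° -89° = 260°
crank pin P = (r cos θ, r sin θ) = (-6.598631, -37.422695)
h = r sin θ − e = -37.422695 − 18 = -55.422695
sin φ = h / L = -55.422695 / 124 = -0.44695721
φ = arcsin(-0.44695721) = -26.548629°

-26.5486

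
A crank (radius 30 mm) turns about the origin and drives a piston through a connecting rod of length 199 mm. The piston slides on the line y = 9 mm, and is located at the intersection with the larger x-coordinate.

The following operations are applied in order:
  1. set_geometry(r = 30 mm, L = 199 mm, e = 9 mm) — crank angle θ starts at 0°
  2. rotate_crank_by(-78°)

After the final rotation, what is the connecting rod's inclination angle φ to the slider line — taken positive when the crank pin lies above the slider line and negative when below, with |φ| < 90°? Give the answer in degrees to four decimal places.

set_geometry: r = 30 mm, L = 199 mm, e = 9 mm; θ ← 0°
rotate_crank_by(-78°): θ ← 0° -78° = -78°
crank pin P = (r cos θ, r sin θ) = (6.237351, -29.344428)
h = r sin θ − e = -29.344428 − 9 = -38.344428
sin φ = h / L = -38.344428 / 199 = -0.19268557
φ = arcsin(-0.19268557) = -11.109553°

-11.1096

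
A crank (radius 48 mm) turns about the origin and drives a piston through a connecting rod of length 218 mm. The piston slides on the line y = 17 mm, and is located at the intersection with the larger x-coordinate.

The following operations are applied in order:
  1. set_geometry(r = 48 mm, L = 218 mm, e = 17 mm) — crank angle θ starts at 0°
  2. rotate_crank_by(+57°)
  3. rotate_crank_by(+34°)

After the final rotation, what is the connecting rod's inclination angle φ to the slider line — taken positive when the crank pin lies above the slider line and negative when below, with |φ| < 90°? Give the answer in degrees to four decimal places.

set_geometry: r = 48 mm, L = 218 mm, e = 17 mm; θ ← 0°
rotate_crank_by(+57°): θ ← 0° +57° = 57°
rotate_crank_by(+34°): θ ← 57° +34° = 91°
crank pin P = (r cos θ, r sin θ) = (-0.837716, 47.992689)
h = r sin θ − e = 47.992689 − 17 = 30.992689
sin φ = h / L = 30.992689 / 218 = 0.14216830
φ = arcsin(0.14216830) = 8.173336°

8.1733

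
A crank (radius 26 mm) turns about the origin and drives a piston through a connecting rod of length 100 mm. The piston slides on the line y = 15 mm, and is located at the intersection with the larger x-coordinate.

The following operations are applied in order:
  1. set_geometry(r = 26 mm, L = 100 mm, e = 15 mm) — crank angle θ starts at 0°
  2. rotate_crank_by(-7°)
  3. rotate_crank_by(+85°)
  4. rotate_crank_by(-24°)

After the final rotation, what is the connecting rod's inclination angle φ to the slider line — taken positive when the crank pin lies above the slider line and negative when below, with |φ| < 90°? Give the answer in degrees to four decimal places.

set_geometry: r = 26 mm, L = 100 mm, e = 15 mm; θ ← 0°
rotate_crank_by(-7°): θ ← 0° -7° = -7°
rotate_crank_by(+85°): θ ← -7° +85° = 78°
rotate_crank_by(-24°): θ ← 78° -24° = 54°
crank pin P = (r cos θ, r sin θ) = (15.282417, 21.034442)
h = r sin θ − e = 21.034442 − 15 = 6.034442
sin φ = h / L = 6.034442 / 100 = 0.06034442
φ = arcsin(0.06034442) = 3.459582°

3.4596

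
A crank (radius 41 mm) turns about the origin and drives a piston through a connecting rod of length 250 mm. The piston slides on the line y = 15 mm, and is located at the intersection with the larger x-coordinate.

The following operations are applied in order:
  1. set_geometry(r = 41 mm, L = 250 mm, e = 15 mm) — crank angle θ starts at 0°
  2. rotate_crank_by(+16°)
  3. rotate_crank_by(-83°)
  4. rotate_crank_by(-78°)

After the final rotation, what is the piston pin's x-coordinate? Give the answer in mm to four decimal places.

213.4299

set_geometry: r = 41 mm, L = 250 mm, e = 15 mm; θ ← 0°
rotate_crank_by(+16°): θ ← 0° +16° = 16°
rotate_crank_by(-83°): θ ← 16° -83° = -67°
rotate_crank_by(-78°): θ ← -67° -78° = -145°
crank pin P = (r cos θ, r sin θ) = (-33.585234, -23.516634)
h = r sin θ − e = -23.516634 − 15 = -38.516634
x = r cos θ + √(L² − h²) = -33.585234 + √(62500.0 − 1483.5311) = -33.585234 + 247.015119 = 213.429885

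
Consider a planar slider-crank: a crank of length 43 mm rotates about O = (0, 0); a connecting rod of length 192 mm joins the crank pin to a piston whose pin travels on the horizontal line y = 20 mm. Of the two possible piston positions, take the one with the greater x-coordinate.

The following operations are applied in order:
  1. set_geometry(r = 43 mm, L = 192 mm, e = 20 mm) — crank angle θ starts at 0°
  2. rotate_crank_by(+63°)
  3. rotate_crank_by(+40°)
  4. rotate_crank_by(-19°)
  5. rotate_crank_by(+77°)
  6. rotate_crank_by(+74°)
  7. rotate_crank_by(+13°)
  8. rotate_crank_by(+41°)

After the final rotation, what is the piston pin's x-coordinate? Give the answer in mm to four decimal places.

196.1661

set_geometry: r = 43 mm, L = 192 mm, e = 20 mm; θ ← 0°
rotate_crank_by(+63°): θ ← 0° +63° = 63°
rotate_crank_by(+40°): θ ← 63° +40° = 103°
rotate_crank_by(-19°): θ ← 103° -19° = 84°
rotate_crank_by(+77°): θ ← 84° +77° = 161°
rotate_crank_by(+74°): θ ← 161° +74° = 235°
rotate_crank_by(+13°): θ ← 235° +13° = 248°
rotate_crank_by(+41°): θ ← 248° +41° = 289°
crank pin P = (r cos θ, r sin θ) = (13.999431, -40.657299)
h = r sin θ − e = -40.657299 − 20 = -60.657299
x = r cos θ + √(L² − h²) = 13.999431 + √(36864.0 − 3679.3079) = 13.999431 + 182.166660 = 196.166091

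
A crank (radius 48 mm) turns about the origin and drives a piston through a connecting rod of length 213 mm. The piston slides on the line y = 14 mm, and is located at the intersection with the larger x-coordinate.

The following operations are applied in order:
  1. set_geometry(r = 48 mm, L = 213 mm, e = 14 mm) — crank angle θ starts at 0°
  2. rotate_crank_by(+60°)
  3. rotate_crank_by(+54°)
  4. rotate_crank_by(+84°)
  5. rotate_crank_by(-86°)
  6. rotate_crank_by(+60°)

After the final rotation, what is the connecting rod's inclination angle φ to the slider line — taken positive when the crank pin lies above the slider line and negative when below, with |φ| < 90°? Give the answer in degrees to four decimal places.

-1.9693

set_geometry: r = 48 mm, L = 213 mm, e = 14 mm; θ ← 0°
rotate_crank_by(+60°): θ ← 0° +60° = 60°
rotate_crank_by(+54°): θ ← 60° +54° = 114°
rotate_crank_by(+84°): θ ← 114° +84° = 198°
rotate_crank_by(-86°): θ ← 198° -86° = 112°
rotate_crank_by(+60°): θ ← 112° +60° = 172°
crank pin P = (r cos θ, r sin θ) = (-47.532867, 6.680309)
h = r sin θ − e = 6.680309 − 14 = -7.319691
sin φ = h / L = -7.319691 / 213 = -0.03436475
φ = arcsin(-0.03436475) = -1.969343°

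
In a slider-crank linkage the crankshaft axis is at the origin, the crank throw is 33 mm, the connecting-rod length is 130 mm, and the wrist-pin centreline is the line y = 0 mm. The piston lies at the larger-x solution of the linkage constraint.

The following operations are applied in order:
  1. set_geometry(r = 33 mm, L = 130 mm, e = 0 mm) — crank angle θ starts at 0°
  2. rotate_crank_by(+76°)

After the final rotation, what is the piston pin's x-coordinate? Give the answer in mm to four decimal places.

133.9784

set_geometry: r = 33 mm, L = 130 mm, e = 0 mm; θ ← 0°
rotate_crank_by(+76°): θ ← 0° +76° = 76°
crank pin P = (r cos θ, r sin θ) = (7.983423, 32.019759)
h = r sin θ − e = 32.019759 − 0 = 32.019759
x = r cos θ + √(L² − h²) = 7.983423 + √(16900.0 − 1025.2650) = 7.983423 + 125.994980 = 133.978403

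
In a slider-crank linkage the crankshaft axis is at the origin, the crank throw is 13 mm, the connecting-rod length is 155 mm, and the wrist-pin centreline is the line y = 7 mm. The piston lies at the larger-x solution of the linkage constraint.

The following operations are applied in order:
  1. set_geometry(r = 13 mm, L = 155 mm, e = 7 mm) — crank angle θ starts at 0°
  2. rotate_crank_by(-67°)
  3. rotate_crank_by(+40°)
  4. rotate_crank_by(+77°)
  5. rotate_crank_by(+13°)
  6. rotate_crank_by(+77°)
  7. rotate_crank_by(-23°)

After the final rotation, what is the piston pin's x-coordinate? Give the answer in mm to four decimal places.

set_geometry: r = 13 mm, L = 155 mm, e = 7 mm; θ ← 0°
rotate_crank_by(-67°): θ ← 0° -67° = -67°
rotate_crank_by(+40°): θ ← -67° +40° = -27°
rotate_crank_by(+77°): θ ← -27° +77° = 50°
rotate_crank_by(+13°): θ ← 50° +13° = 63°
rotate_crank_by(+77°): θ ← 63° +77° = 140°
rotate_crank_by(-23°): θ ← 140° -23° = 117°
crank pin P = (r cos θ, r sin θ) = (-5.901876, 11.583085)
h = r sin θ − e = 11.583085 − 7 = 4.583085
x = r cos θ + √(L² − h²) = -5.901876 + √(24025.0 − 21.0047) = -5.901876 + 154.932228 = 149.030352

149.0304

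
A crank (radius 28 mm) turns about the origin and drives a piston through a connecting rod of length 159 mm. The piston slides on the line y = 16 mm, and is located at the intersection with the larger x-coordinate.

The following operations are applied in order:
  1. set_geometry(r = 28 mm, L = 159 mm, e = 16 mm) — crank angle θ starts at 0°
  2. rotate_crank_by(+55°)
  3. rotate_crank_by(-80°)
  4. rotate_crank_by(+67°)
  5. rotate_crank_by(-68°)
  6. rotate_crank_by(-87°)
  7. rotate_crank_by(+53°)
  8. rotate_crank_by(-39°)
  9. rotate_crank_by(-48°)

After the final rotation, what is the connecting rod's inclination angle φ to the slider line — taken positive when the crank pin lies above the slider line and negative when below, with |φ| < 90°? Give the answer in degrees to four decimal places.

-11.3347

set_geometry: r = 28 mm, L = 159 mm, e = 16 mm; θ ← 0°
rotate_crank_by(+55°): θ ← 0° +55° = 55°
rotate_crank_by(-80°): θ ← 55° -80° = -25°
rotate_crank_by(+67°): θ ← -25° +67° = 42°
rotate_crank_by(-68°): θ ← 42° -68° = -26°
rotate_crank_by(-87°): θ ← -26° -87° = -113°
rotate_crank_by(+53°): θ ← -113° +53° = -60°
rotate_crank_by(-39°): θ ← -60° -39° = -99°
rotate_crank_by(-48°): θ ← -99° -48° = -147°
crank pin P = (r cos θ, r sin θ) = (-23.482776, -15.249893)
h = r sin θ − e = -15.249893 − 16 = -31.249893
sin φ = h / L = -31.249893 / 159 = -0.19654021
φ = arcsin(-0.19654021) = -11.334712°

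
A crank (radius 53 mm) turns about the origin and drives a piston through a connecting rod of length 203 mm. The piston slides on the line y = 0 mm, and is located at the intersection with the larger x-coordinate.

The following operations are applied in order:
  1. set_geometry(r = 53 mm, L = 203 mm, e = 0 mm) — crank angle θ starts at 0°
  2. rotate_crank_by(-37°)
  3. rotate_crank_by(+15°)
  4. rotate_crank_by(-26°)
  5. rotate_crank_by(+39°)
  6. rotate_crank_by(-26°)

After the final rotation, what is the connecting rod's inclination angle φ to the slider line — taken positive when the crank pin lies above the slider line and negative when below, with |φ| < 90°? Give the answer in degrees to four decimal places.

set_geometry: r = 53 mm, L = 203 mm, e = 0 mm; θ ← 0°
rotate_crank_by(-37°): θ ← 0° -37° = -37°
rotate_crank_by(+15°): θ ← -37° +15° = -22°
rotate_crank_by(-26°): θ ← -22° -26° = -48°
rotate_crank_by(+39°): θ ← -48° +39° = -9°
rotate_crank_by(-26°): θ ← -9° -26° = -35°
crank pin P = (r cos θ, r sin θ) = (43.415058, -30.399551)
h = r sin θ − e = -30.399551 − 0 = -30.399551
sin φ = h / L = -30.399551 / 203 = -0.14975148
φ = arcsin(-0.14975148) = -8.612525°

-8.6125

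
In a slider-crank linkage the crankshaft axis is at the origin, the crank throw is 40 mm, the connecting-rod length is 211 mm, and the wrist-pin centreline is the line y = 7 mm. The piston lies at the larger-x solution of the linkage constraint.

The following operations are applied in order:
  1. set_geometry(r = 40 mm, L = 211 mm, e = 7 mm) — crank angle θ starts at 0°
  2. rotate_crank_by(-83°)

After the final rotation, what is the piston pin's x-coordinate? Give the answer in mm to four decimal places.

set_geometry: r = 40 mm, L = 211 mm, e = 7 mm; θ ← 0°
rotate_crank_by(-83°): θ ← 0° -83° = -83°
crank pin P = (r cos θ, r sin θ) = (4.874774, -39.701846)
h = r sin θ − e = -39.701846 − 7 = -46.701846
x = r cos θ + √(L² − h²) = 4.874774 + √(44521.0 − 2181.0624) = 4.874774 + 205.766707 = 210.641480

210.6415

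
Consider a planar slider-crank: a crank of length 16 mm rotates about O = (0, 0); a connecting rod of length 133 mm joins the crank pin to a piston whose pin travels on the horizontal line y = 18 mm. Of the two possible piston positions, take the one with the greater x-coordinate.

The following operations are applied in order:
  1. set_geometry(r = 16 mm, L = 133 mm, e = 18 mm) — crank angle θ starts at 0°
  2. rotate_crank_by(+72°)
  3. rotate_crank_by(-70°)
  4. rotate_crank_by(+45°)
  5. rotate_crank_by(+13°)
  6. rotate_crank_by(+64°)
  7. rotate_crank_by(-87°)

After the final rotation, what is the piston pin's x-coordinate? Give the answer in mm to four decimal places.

145.5145

set_geometry: r = 16 mm, L = 133 mm, e = 18 mm; θ ← 0°
rotate_crank_by(+72°): θ ← 0° +72° = 72°
rotate_crank_by(-70°): θ ← 72° -70° = 2°
rotate_crank_by(+45°): θ ← 2° +45° = 47°
rotate_crank_by(+13°): θ ← 47° +13° = 60°
rotate_crank_by(+64°): θ ← 60° +64° = 124°
rotate_crank_by(-87°): θ ← 124° -87° = 37°
crank pin P = (r cos θ, r sin θ) = (12.778168, 9.629040)
h = r sin θ − e = 9.629040 − 18 = -8.370960
x = r cos θ + √(L² − h²) = 12.778168 + √(17689.0 − 70.0730) = 12.778168 + 132.736306 = 145.514475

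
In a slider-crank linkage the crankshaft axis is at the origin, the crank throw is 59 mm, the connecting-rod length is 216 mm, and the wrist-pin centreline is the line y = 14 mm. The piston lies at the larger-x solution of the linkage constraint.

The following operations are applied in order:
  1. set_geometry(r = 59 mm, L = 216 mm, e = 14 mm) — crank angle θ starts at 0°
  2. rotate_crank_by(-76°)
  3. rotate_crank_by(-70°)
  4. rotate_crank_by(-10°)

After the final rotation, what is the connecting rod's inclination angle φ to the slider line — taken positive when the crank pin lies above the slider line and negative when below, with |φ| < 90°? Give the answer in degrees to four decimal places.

-10.1319

set_geometry: r = 59 mm, L = 216 mm, e = 14 mm; θ ← 0°
rotate_crank_by(-76°): θ ← 0° -76° = -76°
rotate_crank_by(-70°): θ ← -76° -70° = -146°
rotate_crank_by(-10°): θ ← -146° -10° = -156°
crank pin P = (r cos θ, r sin θ) = (-53.899182, -23.997462)
h = r sin θ − e = -23.997462 − 14 = -37.997462
sin φ = h / L = -37.997462 / 216 = -0.17591418
φ = arcsin(-0.17591418) = -10.131862°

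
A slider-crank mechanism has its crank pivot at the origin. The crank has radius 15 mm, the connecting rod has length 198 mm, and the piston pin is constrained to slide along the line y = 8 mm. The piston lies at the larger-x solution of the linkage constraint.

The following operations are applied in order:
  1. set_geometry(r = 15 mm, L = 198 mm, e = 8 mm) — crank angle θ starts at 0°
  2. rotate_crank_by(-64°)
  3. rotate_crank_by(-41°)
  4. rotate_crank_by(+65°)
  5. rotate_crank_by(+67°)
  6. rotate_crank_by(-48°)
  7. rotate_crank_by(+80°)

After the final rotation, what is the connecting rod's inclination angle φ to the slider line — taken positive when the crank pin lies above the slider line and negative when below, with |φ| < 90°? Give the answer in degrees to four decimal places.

set_geometry: r = 15 mm, L = 198 mm, e = 8 mm; θ ← 0°
rotate_crank_by(-64°): θ ← 0° -64° = -64°
rotate_crank_by(-41°): θ ← -64° -41° = -105°
rotate_crank_by(+65°): θ ← -105° +65° = -40°
rotate_crank_by(+67°): θ ← -40° +67° = 27°
rotate_crank_by(-48°): θ ← 27° -48° = -21°
rotate_crank_by(+80°): θ ← -21° +80° = 59°
crank pin P = (r cos θ, r sin θ) = (7.725571, 12.857510)
h = r sin θ − e = 12.857510 − 8 = 4.857510
sin φ = h / L = 4.857510 / 198 = 0.02453288
φ = arcsin(0.02453288) = 1.405771°

1.4058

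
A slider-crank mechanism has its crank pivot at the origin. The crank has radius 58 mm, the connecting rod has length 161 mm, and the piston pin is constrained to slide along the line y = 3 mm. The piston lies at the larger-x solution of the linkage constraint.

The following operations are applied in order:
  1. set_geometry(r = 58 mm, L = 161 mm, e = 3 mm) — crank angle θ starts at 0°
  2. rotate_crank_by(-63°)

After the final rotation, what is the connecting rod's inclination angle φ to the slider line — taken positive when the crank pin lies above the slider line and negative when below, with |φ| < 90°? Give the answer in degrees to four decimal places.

set_geometry: r = 58 mm, L = 161 mm, e = 3 mm; θ ← 0°
rotate_crank_by(-63°): θ ← 0° -63° = -63°
crank pin P = (r cos θ, r sin θ) = (26.331449, -51.678378)
h = r sin θ − e = -51.678378 − 3 = -54.678378
sin φ = h / L = -54.678378 / 161 = -0.33961726
φ = arcsin(-0.33961726) = -19.853557°

-19.8536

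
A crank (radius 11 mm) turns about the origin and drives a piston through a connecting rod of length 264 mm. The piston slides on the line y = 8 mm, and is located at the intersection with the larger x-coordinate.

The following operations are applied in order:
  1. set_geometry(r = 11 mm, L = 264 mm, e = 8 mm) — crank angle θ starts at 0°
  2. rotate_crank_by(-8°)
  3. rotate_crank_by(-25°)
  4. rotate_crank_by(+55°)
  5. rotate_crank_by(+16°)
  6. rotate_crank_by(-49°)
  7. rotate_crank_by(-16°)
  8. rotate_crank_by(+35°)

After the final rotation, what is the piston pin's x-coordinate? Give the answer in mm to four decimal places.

274.8137

set_geometry: r = 11 mm, L = 264 mm, e = 8 mm; θ ← 0°
rotate_crank_by(-8°): θ ← 0° -8° = -8°
rotate_crank_by(-25°): θ ← -8° -25° = -33°
rotate_crank_by(+55°): θ ← -33° +55° = 22°
rotate_crank_by(+16°): θ ← 22° +16° = 38°
rotate_crank_by(-49°): θ ← 38° -49° = -11°
rotate_crank_by(-16°): θ ← -11° -16° = -27°
rotate_crank_by(+35°): θ ← -27° +35° = 8°
crank pin P = (r cos θ, r sin θ) = (10.892949, 1.530904)
h = r sin θ − e = 1.530904 − 8 = -6.469096
x = r cos θ + √(L² − h²) = 10.892949 + √(69696.0 − 41.8492) = 10.892949 + 263.920728 = 274.813677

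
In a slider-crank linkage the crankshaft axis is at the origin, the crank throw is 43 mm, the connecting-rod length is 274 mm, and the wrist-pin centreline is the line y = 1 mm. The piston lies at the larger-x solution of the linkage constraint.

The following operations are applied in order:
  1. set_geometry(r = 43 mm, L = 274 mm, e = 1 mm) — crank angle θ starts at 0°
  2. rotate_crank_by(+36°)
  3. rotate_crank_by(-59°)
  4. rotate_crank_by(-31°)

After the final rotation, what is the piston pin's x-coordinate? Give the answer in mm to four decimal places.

296.9276

set_geometry: r = 43 mm, L = 274 mm, e = 1 mm; θ ← 0°
rotate_crank_by(+36°): θ ← 0° +36° = 36°
rotate_crank_by(-59°): θ ← 36° -59° = -23°
rotate_crank_by(-31°): θ ← -23° -31° = -54°
crank pin P = (r cos θ, r sin θ) = (25.274766, -34.787731)
h = r sin θ − e = -34.787731 − 1 = -35.787731
x = r cos θ + √(L² − h²) = 25.274766 + √(75076.0 − 1280.7617) = 25.274766 + 271.652790 = 296.927556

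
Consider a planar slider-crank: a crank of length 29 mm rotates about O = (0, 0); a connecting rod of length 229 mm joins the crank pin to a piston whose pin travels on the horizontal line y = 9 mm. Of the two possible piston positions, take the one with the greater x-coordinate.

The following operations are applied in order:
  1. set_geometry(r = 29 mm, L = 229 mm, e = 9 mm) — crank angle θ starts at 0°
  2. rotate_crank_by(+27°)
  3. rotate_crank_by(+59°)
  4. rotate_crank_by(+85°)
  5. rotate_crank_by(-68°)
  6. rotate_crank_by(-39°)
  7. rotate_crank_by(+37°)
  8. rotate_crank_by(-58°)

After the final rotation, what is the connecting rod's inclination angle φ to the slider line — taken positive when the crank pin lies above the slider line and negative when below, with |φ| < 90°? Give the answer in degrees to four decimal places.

2.6976

set_geometry: r = 29 mm, L = 229 mm, e = 9 mm; θ ← 0°
rotate_crank_by(+27°): θ ← 0° +27° = 27°
rotate_crank_by(+59°): θ ← 27° +59° = 86°
rotate_crank_by(+85°): θ ← 86° +85° = 171°
rotate_crank_by(-68°): θ ← 171° -68° = 103°
rotate_crank_by(-39°): θ ← 103° -39° = 64°
rotate_crank_by(+37°): θ ← 64° +37° = 101°
rotate_crank_by(-58°): θ ← 101° -58° = 43°
crank pin P = (r cos θ, r sin θ) = (21.209257, 19.777952)
h = r sin θ − e = 19.777952 − 9 = 10.777952
sin φ = h / L = 10.777952 / 229 = 0.04706529
φ = arcsin(0.04706529) = 2.697639°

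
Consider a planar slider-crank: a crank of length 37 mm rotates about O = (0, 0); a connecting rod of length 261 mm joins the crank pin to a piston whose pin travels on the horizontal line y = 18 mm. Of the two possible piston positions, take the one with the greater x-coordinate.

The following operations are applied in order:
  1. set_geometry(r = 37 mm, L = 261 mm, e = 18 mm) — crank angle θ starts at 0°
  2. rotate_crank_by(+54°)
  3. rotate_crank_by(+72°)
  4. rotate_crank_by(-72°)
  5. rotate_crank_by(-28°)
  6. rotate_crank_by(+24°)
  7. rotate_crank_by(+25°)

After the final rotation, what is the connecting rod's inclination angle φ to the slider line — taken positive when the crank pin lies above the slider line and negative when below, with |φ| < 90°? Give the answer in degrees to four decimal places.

set_geometry: r = 37 mm, L = 261 mm, e = 18 mm; θ ← 0°
rotate_crank_by(+54°): θ ← 0° +54° = 54°
rotate_crank_by(+72°): θ ← 54° +72° = 126°
rotate_crank_by(-72°): θ ← 126° -72° = 54°
rotate_crank_by(-28°): θ ← 54° -28° = 26°
rotate_crank_by(+24°): θ ← 26° +24° = 50°
rotate_crank_by(+25°): θ ← 50° +25° = 75°
crank pin P = (r cos θ, r sin θ) = (9.576305, 35.739256)
h = r sin θ − e = 35.739256 − 18 = 17.739256
sin φ = h / L = 17.739256 / 261 = 0.06796650
φ = arcsin(0.06796650) = 3.897198°

3.8972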